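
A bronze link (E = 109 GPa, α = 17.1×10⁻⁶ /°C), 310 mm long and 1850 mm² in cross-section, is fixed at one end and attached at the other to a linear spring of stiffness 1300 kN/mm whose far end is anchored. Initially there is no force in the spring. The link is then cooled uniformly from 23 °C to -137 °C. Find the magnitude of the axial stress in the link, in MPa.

Free thermal contraction: δ_free = αΔT L = 17.1×10⁻⁶ × 160 × 310 = 0.8482 mm.
With a force P in the spring, the elastic change of the link is PL/(AE) and that of the spring is P/k; compatibility requires their sum to equal δ_free.
P [ L/(AE) + 1/k ] = δ_free → P [ 310/(1850×109×10³) + 1/(1300×10³) ] = 0.8482.
P = 0.8482 / 2.307×10⁻⁶ = 367700 N.
σ = P/A = 367700/1850 = 198.8 MPa.

σ ≈ 199 MPa (tensile)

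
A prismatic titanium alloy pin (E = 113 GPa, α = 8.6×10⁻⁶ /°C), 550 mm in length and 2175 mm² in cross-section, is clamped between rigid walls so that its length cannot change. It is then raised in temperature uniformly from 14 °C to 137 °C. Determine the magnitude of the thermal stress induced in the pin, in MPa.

σ ≈ 120 MPa (compressive)

With length fixed, the mechanical strain must cancel the thermal strain αΔT = 8.6×10⁻⁶ × 123 = 1057.8×10⁻⁶.
Hence σ = E·αΔT = 113×10³ × 1057.8×10⁻⁶ = 119.5 MPa, compressive.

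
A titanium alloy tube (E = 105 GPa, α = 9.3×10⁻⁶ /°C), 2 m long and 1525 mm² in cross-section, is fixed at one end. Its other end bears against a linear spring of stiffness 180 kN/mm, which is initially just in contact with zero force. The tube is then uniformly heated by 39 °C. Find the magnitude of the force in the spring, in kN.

If the spring were absent the tube would lengthen by αΔT L = 9.3×10⁻⁶ × 39 × 2000 = 0.7254 mm.
Let P be the compressive force at the spring. The tube shortens elastically by PL/(AE) and the spring compresses by P/k; together these equal δ_free.
So P = δ_free / [L/(AE) + 1/k] = 0.7254 / [ 2000/(1525×105×10³) + 1/(180×10³) ].
P = 0.7254 / 1.805×10⁻⁵ = 40200 N.

P ≈ 40.2 kN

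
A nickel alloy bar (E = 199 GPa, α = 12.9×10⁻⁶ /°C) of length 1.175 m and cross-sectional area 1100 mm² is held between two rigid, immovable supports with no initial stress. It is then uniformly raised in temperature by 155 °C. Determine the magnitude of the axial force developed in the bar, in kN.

Full restraint means ε = 0, so the stress is σ = EαΔT = 199×10³ × 12.9×10⁻⁶ × 155 = 397.9 MPa.
Axial force P = σA = 397.9 × 1100 = 437700 N = 437.7 kN, compressive.

P ≈ 438 kN (compressive)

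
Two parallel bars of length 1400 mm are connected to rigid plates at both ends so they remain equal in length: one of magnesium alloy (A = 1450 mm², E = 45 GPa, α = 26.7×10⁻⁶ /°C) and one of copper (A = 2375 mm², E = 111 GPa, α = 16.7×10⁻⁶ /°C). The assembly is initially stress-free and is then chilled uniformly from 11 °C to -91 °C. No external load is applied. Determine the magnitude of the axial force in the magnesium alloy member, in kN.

Both members must finish at the same length. With the larger α, the magnesium alloy tends to over-contract; the plates restrain it, putting the magnesium alloy in tension and the copper in compression. With no external load the two internal forces are equal and opposite, magnitude P.
Equating the net (thermal + elastic) strains gives |α₁ − α₂|·ΔT = P·[1/(A₁E₁) + 1/(A₂E₂)].
|α₁ − α₂|·ΔT = 10×10⁻⁶ × 102 = 0.00102.
1/(A₁E₁) + 1/(A₂E₂) = 1/(1450×45×10³) + 1/(2375×111×10³) = 1.912×10⁻⁸ N⁻¹.
So P = 0.00102 / 1.912×10⁻⁸ = 53.35 kN.

P ≈ 53.4 kN (tensile in the magnesium alloy)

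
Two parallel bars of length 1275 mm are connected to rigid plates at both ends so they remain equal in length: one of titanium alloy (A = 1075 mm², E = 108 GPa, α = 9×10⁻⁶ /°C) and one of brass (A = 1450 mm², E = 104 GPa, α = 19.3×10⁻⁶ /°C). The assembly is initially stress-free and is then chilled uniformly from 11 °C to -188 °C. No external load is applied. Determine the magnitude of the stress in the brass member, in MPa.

The brass has the larger α, so on cooling it would change length more than the titanium alloy if both were free. The rigid plates force a common final length, so the brass is put into tension and the titanium alloy into compression, with equal and opposite forces P (no external load).
Equating the net (thermal + elastic) strains gives |α₁ − α₂|·ΔT = P·[1/(A₁E₁) + 1/(A₂E₂)].
|α₁ − α₂|·ΔT = 10.3×10⁻⁶ × 199 = 0.00205.
1/(A₁E₁) + 1/(A₂E₂) = 1/(1075×108×10³) + 1/(1450×104×10³) = 1.524×10⁻⁸ N⁻¹.
So P = 0.00205 / 1.524×10⁻⁸ = 134.5 kN.
σ_{brass} = P/A₂ = 134500/1450 = 92.73 MPa, tensile.

σ ≈ 92.7 MPa (tensile)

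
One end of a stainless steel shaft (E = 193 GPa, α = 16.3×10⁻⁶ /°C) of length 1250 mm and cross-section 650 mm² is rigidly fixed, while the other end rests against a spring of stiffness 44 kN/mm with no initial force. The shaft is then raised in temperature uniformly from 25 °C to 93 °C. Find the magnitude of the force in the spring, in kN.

P ≈ 42.4 kN

Free thermal expansion: δ_free = αΔT L = 16.3×10⁻⁶ × 68 × 1250 = 1.386 mm.
Let P be the compressive force at the spring. The shaft shortens elastically by PL/(AE) and the spring compresses by P/k; together these equal δ_free.
So P = δ_free / [L/(AE) + 1/k] = 1.386 / [ 1250/(650×193×10³) + 1/(44×10³) ].
P = 1.386 / 3.269×10⁻⁵ = 42380 N.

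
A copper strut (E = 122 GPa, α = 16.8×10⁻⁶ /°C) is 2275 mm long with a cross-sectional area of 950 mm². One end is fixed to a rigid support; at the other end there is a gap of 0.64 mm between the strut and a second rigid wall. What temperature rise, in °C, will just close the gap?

ΔT ≈ 16.7 °C

Contact occurs when the free expansion equals the gap: αΔT L = 0.64 mm.
So ΔT = g/(αL) = 0.64/(16.8×10⁻⁶ × 2275) = 16.75 °C.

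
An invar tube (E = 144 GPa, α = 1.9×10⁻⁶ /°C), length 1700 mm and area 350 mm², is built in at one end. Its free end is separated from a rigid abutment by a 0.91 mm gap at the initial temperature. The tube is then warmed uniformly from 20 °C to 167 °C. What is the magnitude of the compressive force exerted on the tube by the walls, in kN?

If the wall were absent the tube would grow by αΔT L = 1.9×10⁻⁶ × 147 × 1700 = 0.4748 mm.
This is smaller than the 0.91 mm clearance, so the tube expands freely without reaching the stop — the stress is zero.

P ≈ 0 kN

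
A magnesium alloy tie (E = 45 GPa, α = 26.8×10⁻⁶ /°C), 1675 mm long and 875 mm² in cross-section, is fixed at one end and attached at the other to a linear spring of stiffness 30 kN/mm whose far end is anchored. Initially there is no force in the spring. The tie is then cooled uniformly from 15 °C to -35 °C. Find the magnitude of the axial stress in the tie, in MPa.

σ ≈ 33.8 MPa (tensile)

If the spring were absent the tie would shorten by αΔT L = 26.8×10⁻⁶ × 50 × 1675 = 2.244 mm.
With a force P in the spring, the elastic change of the tie is PL/(AE) and that of the spring is P/k; compatibility requires their sum to equal δ_free.
So P = δ_free / [L/(AE) + 1/k] = 2.244 / [ 1675/(875×45×10³) + 1/(30×10³) ].
P = 2.244 / 7.587×10⁻⁵ = 29580 N.
σ = P/A = 29580/875 = 33.81 MPa.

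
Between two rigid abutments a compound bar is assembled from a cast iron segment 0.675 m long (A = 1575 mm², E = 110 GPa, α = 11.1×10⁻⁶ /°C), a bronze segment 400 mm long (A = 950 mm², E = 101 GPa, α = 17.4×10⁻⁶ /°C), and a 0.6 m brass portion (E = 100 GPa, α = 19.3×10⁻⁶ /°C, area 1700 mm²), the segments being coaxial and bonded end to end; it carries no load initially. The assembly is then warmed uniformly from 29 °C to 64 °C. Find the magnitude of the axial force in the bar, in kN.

Free thermal expansion of the whole bar: Σ αᵢΔT Lᵢ = 11.1×10⁻⁶×35×675 + 17.4×10⁻⁶×35×400 + 19.3×10⁻⁶×35×600 = 0.9111 mm.
The rigid supports impose zero overall length change; the single axial force P common to all segments must satisfy P Σ Lᵢ/(AᵢEᵢ) = δ_free.
The series flexibility is Σ Lᵢ/(AᵢEᵢ) = 675/(1575×110×10³) + 400/(950×101×10³) + 600/(1700×100×10³) = 1.159×10⁻⁵ mm/N.
P = 0.9111 / 1.159×10⁻⁵ = 78580 N = 78.58 kN, compressive.

P ≈ 78.6 kN (compressive)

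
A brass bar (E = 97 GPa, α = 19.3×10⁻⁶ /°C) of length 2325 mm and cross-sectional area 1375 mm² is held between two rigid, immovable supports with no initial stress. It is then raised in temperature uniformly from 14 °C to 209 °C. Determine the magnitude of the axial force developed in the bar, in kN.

With zero net strain, σ = E·αΔT = 97 GPa × 19.3×10⁻⁶ × 195 = 365.1 MPa.
Axial force P = σA = 365.1 × 1375 = 502000 N = 502 kN, compressive.

P ≈ 502 kN (compressive)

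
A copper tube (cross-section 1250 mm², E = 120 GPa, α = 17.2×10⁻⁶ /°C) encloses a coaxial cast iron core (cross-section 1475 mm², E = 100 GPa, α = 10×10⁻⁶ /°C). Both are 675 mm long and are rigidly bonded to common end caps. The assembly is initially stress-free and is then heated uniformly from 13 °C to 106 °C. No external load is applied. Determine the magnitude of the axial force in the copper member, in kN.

Equilibrium of a rigid end plate with no external load gives equal and opposite internal forces ±P in the two members. Since α_{copper} > α_{cast iron}, heating drives the copper into compression and the cast iron into tension.
Equating the net (thermal + elastic) strains gives |α₁ − α₂|·ΔT = P·[1/(A₁E₁) + 1/(A₂E₂)].
|α₁ − α₂|·ΔT = 7.2×10⁻⁶ × 93 = 0.0006696.
1/(A₁E₁) + 1/(A₂E₂) = 1/(1250×120×10³) + 1/(1475×100×10³) = 1.345×10⁻⁸ N⁻¹.
So P = 0.0006696 / 1.345×10⁻⁸ = 49.8 kN.

P ≈ 49.8 kN (compressive in the copper)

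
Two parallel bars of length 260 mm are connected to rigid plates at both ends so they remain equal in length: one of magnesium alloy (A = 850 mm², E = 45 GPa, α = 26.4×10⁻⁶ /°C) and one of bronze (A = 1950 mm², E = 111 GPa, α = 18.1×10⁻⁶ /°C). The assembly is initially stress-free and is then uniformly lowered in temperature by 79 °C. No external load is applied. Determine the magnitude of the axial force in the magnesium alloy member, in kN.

P ≈ 21.3 kN (tensile in the magnesium alloy)

Equilibrium of a rigid end plate with no external load gives equal and opposite internal forces ±P in the two members. Since α_{magnesium alloy} > α_{bronze}, cooling drives the magnesium alloy into tension and the bronze into compression.
Setting the final lengths equal and cancelling L: (α₁ − α₂)ΔT = P/(A₁E₁) + P/(A₂E₂).
|α₁ − α₂|·ΔT = 8.3×10⁻⁶ × 79 = 0.0006557.
1/(A₁E₁) + 1/(A₂E₂) = 1/(850×45×10³) + 1/(1950×111×10³) = 3.076×10⁻⁸ N⁻¹.
So P = 0.0006557 / 3.076×10⁻⁸ = 21.31 kN.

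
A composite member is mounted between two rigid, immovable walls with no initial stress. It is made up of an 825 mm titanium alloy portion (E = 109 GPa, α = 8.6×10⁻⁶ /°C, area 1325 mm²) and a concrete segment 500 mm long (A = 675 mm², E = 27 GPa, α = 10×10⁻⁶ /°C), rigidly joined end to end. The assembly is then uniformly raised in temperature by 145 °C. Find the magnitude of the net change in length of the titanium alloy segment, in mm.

|ΔL| ≈ 0.727 mm

With the walls removed the bar would change length by δ_free = Σ αᵢΔT Lᵢ = 8.6×10⁻⁶×145×825 + 10×10⁻⁶×145×500 = 1.754 mm.
Since the ends are fixed, an axial force P builds up, equal in every segment, with P · Σ Lᵢ/(AᵢEᵢ) = δ_free.
Σ Lᵢ/(AᵢEᵢ) = 825/(1325×109×10³) + 500/(675×27×10³) = 3.315×10⁻⁵ mm/N.
Hence P = δ_free / Σ(L/AE) = 1.754/3.315×10⁻⁵ = 52.91 kN (compressive).
For the titanium alloy segment, free thermal change = 8.6×10⁻⁶×145×825 = 1.029 mm and elastic change from P = 52910×825/(1325×109×10³) = 0.3022 mm; these oppose, so the net change is 0.727 mm (segment lengthens).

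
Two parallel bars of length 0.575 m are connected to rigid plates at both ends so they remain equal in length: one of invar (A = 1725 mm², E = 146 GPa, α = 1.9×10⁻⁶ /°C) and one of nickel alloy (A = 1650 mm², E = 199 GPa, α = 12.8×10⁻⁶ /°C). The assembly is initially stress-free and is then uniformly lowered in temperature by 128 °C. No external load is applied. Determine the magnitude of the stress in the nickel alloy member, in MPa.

Both members must finish at the same length. With the larger α, the nickel alloy tends to over-contract; the plates restrain it, putting the nickel alloy in tension and the invar in compression. With no external load the two internal forces are equal and opposite, magnitude P.
Setting the final lengths equal and cancelling L: (α₁ − α₂)ΔT = P/(A₁E₁) + P/(A₂E₂).
|α₁ − α₂|·ΔT = 10.9×10⁻⁶ × 128 = 0.001395.
1/(A₁E₁) + 1/(A₂E₂) = 1/(1725×146×10³) + 1/(1650×199×10³) = 7.016×10⁻⁹ N⁻¹.
So P = 0.001395 / 7.016×10⁻⁹ = 198.9 kN.
σ_{nickel alloy} = P/A₂ = 198900/1650 = 120.5 MPa, tensile.

σ ≈ 121 MPa (tensile)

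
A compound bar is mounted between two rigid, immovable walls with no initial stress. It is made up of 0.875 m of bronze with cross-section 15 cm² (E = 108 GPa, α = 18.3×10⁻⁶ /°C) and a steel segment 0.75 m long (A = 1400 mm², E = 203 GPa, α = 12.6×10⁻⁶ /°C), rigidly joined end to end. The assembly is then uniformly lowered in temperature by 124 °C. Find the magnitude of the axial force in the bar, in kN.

P ≈ 393 kN (tensile)

If the supports were absent, the total length change would be Σ αᵢΔT Lᵢ = 18.3×10⁻⁶×124×875 + 12.6×10⁻⁶×124×750 = 3.157 mm.
The rigid supports impose zero overall length change; the single axial force P common to all segments must satisfy P Σ Lᵢ/(AᵢEᵢ) = δ_free.
The series flexibility is Σ Lᵢ/(AᵢEᵢ) = 875/(1500×108×10³) + 750/(1400×203×10³) = 8.04×10⁻⁶ mm/N.
Hence P = δ_free / Σ(L/AE) = 3.157/8.04×10⁻⁶ = 392.7 kN (tensile).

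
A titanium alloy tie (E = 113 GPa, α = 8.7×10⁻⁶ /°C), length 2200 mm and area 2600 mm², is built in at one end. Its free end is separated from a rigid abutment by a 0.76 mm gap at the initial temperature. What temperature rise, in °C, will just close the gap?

ΔT ≈ 39.7 °C

Contact occurs when the free expansion equals the gap: αΔT L = 0.76 mm.
So ΔT = g/(αL) = 0.76/(8.7×10⁻⁶ × 2200) = 39.71 °C.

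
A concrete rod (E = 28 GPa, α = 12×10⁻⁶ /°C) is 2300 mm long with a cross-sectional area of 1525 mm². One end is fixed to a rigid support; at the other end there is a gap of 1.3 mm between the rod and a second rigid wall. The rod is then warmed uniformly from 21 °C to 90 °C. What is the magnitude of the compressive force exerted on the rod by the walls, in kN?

P ≈ 11.2 kN

Free thermal elongation = αΔT L = 12×10⁻⁶ × 69 × 2300 = 1.904 mm.
After closing the 1.3 mm clearance, 1.904 − 1.3 = 0.6044 mm of expansion remains to be suppressed by the wall.
Compatibility: PL/(AE) = 0.6044 mm, so σ = P/A = E × (0.6044/2300) = 7.358 MPa.
Force on the wall = σA = 7.358 × 1525 mm² = 11.22 kN.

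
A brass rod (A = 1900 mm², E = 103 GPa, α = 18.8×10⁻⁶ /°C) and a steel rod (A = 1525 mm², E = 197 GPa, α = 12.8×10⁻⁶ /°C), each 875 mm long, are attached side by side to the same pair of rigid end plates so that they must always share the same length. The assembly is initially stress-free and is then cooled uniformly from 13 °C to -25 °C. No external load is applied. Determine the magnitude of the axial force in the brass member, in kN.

Equilibrium of a rigid end plate with no external load gives equal and opposite internal forces ±P in the two members. Since α_{brass} > α_{steel}, cooling drives the brass into tension and the steel into compression.
Equating the net (thermal + elastic) strains gives |α₁ − α₂|·ΔT = P·[1/(A₁E₁) + 1/(A₂E₂)].
|α₁ − α₂|·ΔT = 6×10⁻⁶ × 38 = 0.000228.
1/(A₁E₁) + 1/(A₂E₂) = 1/(1900×103×10³) + 1/(1525×197×10³) = 8.438×10⁻⁹ N⁻¹.
So P = 0.000228 / 8.438×10⁻⁹ = 27.02 kN.

P ≈ 27 kN (tensile in the brass)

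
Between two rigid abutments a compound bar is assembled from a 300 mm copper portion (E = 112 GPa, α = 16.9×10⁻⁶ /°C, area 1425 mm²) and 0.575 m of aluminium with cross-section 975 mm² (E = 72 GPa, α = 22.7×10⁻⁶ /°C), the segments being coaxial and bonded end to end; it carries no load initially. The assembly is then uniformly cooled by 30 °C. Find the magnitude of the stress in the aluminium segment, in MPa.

With the walls removed the bar would change length by δ_free = Σ αᵢΔT Lᵢ = 16.9×10⁻⁶×30×300 + 22.7×10⁻⁶×30×575 = 0.5437 mm.
The walls prevent any net length change, so an axial force P (same in every segment) develops. Compatibility: P · Σ Lᵢ/(AᵢEᵢ) = δ_free.
The series flexibility is Σ Lᵢ/(AᵢEᵢ) = 300/(1425×112×10³) + 575/(975×72×10³) = 1.007×10⁻⁵ mm/N.
So P = 0.5437 / 1.007×10⁻⁵ = 53.99 kN, tensile.
σ_{aluminium} = P / A = 53990 / 975 = 55.37 MPa.

σ ≈ 55.4 MPa (tensile)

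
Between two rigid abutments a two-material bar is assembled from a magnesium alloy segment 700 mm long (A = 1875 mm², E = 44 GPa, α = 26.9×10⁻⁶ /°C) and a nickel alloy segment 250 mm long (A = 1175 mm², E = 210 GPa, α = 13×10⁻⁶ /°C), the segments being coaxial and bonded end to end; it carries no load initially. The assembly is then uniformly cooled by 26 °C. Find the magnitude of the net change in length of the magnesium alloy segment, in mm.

|ΔL| ≈ 0.0233 mm

With the walls removed the bar would change length by δ_free = Σ αᵢΔT Lᵢ = 26.9×10⁻⁶×26×700 + 13×10⁻⁶×26×250 = 0.5741 mm.
The rigid supports impose zero overall length change; the single axial force P common to all segments must satisfy P Σ Lᵢ/(AᵢEᵢ) = δ_free.
The series flexibility is Σ Lᵢ/(AᵢEᵢ) = 700/(1875×44×10³) + 250/(1175×210×10³) = 9.498×10⁻⁶ mm/N.
Hence P = δ_free / Σ(L/AE) = 0.5741/9.498×10⁻⁶ = 60.44 kN (tensile).
For the magnesium alloy segment, free thermal change = 26.9×10⁻⁶×26×700 = 0.4896 mm and elastic change from P = 60440×700/(1875×44×10³) = 0.5128 mm; these oppose, so the net change is 0.0233 mm (segment lengthens).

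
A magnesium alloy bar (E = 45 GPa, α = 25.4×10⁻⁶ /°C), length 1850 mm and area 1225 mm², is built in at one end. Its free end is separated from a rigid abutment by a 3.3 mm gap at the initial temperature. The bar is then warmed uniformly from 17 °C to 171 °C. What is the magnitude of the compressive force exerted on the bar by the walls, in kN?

P ≈ 117 kN

Unrestrained expansion: δ_free = αΔT L = 25.4×10⁻⁶ × 154 × 1850 = 7.236 mm.
This exceeds the 3.3 mm gap, so the wall pushes back. The portion of expansion that must be recovered elastically is δ_free − gap = 7.236 − 3.3 = 3.936 mm.
Compatibility: PL/(AE) = 3.936 mm, so σ = P/A = E × (3.936/1850) = 95.75 MPa.
Force on the wall = σA = 95.75 × 1225 mm² = 117.3 kN.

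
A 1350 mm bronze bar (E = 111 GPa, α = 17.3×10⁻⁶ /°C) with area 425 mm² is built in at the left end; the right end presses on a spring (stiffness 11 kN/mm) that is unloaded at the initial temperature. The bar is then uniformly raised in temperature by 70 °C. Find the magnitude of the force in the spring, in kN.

P ≈ 13.7 kN

The unrestrained thermal change is αΔT L = 17.3×10⁻⁶ × 70 × 1350 = 1.635 mm.
Let P be the compressive force at the spring. The bar shortens elastically by PL/(AE) and the spring compresses by P/k; together these equal δ_free.
P [ L/(AE) + 1/k ] = δ_free → P [ 1350/(425×111×10³) + 1/(11×10³) ] = 1.635.
P = 1.635 / 0.0001195 = 13680 N.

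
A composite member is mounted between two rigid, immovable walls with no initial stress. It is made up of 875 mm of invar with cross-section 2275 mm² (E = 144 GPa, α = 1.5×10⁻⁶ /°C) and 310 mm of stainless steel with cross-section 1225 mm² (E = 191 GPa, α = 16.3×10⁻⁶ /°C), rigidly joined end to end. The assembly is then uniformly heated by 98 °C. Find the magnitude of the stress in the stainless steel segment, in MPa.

σ ≈ 127 MPa (compressive)

If the supports were absent, the total length change would be Σ αᵢΔT Lᵢ = 1.5×10⁻⁶×98×875 + 16.3×10⁻⁶×98×310 = 0.6238 mm.
The rigid supports impose zero overall length change; the single axial force P common to all segments must satisfy P Σ Lᵢ/(AᵢEᵢ) = δ_free.
Σ Lᵢ/(AᵢEᵢ) = 875/(2275×144×10³) + 310/(1225×191×10³) = 3.996×10⁻⁶ mm/N.
Hence P = δ_free / Σ(L/AE) = 0.6238/3.996×10⁻⁶ = 156.1 kN (compressive).
σ_{stainless steel} = P / A = 156100 / 1225 = 127.4 MPa.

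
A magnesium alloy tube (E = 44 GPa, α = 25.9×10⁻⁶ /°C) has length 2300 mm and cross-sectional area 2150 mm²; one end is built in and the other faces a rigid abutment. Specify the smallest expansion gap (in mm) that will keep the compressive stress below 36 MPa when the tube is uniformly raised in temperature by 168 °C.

g ≈ 8.13 mm

With no wall the tube would lengthen by αΔT L = 25.9×10⁻⁶ × 168 × 2300 = 10.01 mm.
At the allowable stress the elastic shortening the wall may impose is σL/E = 36 × 2300 / (44×10³) = 1.882 mm.
So the gap has to take up the difference, g_min = δ_free − σL/E = 10.01 − 1.882 = 8.126 mm.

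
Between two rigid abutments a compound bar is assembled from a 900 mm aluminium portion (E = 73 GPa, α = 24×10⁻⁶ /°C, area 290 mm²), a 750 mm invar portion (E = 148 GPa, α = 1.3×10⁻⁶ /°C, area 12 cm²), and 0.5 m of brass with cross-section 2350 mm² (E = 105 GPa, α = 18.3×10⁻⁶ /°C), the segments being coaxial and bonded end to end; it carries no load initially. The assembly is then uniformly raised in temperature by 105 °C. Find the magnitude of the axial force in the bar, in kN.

P ≈ 68.3 kN (compressive)

Free thermal expansion of the whole bar: Σ αᵢΔT Lᵢ = 24×10⁻⁶×105×900 + 1.3×10⁻⁶×105×750 + 18.3×10⁻⁶×105×500 = 3.331 mm.
The rigid supports impose zero overall length change; the single axial force P common to all segments must satisfy P Σ Lᵢ/(AᵢEᵢ) = δ_free.
The series flexibility is Σ Lᵢ/(AᵢEᵢ) = 900/(290×73×10³) + 750/(1200×148×10³) + 500/(2350×105×10³) = 4.876×10⁻⁵ mm/N.
Hence P = δ_free / Σ(L/AE) = 3.331/4.876×10⁻⁵ = 68.31 kN (compressive).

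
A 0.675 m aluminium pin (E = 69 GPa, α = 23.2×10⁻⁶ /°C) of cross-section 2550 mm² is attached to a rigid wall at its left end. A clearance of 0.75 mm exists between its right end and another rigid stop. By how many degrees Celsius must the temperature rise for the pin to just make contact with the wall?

ΔT ≈ 47.9 °C

Contact occurs when the free expansion equals the gap: αΔT L = 0.75 mm.
So ΔT = g/(αL) = 0.75/(23.2×10⁻⁶ × 675) = 47.89 °C.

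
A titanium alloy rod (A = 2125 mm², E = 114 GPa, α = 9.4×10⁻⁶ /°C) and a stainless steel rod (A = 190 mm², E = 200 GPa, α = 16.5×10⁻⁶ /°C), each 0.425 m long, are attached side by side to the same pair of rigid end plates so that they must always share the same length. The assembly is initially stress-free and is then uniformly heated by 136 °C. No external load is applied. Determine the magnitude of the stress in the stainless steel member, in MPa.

The stainless steel has the larger α, so on heating it would change length more than the titanium alloy if both were free. The rigid plates force a common final length, so the stainless steel is put into compression and the titanium alloy into tension, with equal and opposite forces P (no external load).
Setting the final lengths equal and cancelling L: (α₁ − α₂)ΔT = P/(A₁E₁) + P/(A₂E₂).
|α₁ − α₂|·ΔT = 7.1×10⁻⁶ × 136 = 0.0009656.
1/(A₁E₁) + 1/(A₂E₂) = 1/(2125×114×10³) + 1/(190×200×10³) = 3.044×10⁻⁸ N⁻¹.
So P = 0.0009656 / 3.044×10⁻⁸ = 31.72 kN.
σ_{stainless steel} = P/A₂ = 31720/190 = 166.9 MPa, compressive.

σ ≈ 167 MPa (compressive)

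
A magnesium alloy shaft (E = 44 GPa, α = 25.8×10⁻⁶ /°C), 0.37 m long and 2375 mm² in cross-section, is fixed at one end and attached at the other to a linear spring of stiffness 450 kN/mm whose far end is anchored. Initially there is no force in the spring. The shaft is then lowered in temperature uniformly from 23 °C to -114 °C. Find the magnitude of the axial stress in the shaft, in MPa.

If the spring were absent the shaft would shorten by αΔT L = 25.8×10⁻⁶ × 137 × 370 = 1.308 mm.
Let P be the tensile force in the spring. The shaft extends elastically by PL/(AE) and the spring stretches by P/k; together these equal δ_free.
P [ L/(AE) + 1/k ] = δ_free → P [ 370/(2375×44×10³) + 1/(450×10³) ] = 1.308.
P = 1.308 / 5.763×10⁻⁶ = 226900 N.
σ = P/A = 226900/2375 = 95.55 MPa.

σ ≈ 95.6 MPa (tensile)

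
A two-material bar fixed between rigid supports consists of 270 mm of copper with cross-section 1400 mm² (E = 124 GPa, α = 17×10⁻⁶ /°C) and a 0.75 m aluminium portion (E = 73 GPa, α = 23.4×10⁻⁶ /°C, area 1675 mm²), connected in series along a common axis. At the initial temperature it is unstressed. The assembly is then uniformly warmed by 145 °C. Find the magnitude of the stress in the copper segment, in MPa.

Free thermal expansion of the whole bar: Σ αᵢΔT Lᵢ = 17×10⁻⁶×145×270 + 23.4×10⁻⁶×145×750 = 3.21 mm.
The walls prevent any net length change, so an axial force P (same in every segment) develops. Compatibility: P · Σ Lᵢ/(AᵢEᵢ) = δ_free.
Σ Lᵢ/(AᵢEᵢ) = 270/(1400×124×10³) + 750/(1675×73×10³) = 7.689×10⁻⁶ mm/N.
So P = 3.21 / 7.689×10⁻⁶ = 417.5 kN, compressive.
σ_{copper} = P / A = 417500 / 1400 = 298.2 MPa.

σ ≈ 298 MPa (compressive)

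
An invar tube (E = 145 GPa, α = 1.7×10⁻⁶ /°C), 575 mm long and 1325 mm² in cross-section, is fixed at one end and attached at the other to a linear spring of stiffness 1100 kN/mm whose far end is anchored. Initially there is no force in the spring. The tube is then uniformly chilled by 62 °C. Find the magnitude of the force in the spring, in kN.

P ≈ 15.5 kN

Free thermal contraction: δ_free = αΔT L = 1.7×10⁻⁶ × 62 × 575 = 0.0606 mm.
With a force P in the spring, the elastic change of the tube is PL/(AE) and that of the spring is P/k; compatibility requires their sum to equal δ_free.
P [ L/(AE) + 1/k ] = δ_free → P [ 575/(1325×145×10³) + 1/(1100×10³) ] = 0.0606.
P = 0.0606 / 3.902×10⁻⁶ = 15530 N.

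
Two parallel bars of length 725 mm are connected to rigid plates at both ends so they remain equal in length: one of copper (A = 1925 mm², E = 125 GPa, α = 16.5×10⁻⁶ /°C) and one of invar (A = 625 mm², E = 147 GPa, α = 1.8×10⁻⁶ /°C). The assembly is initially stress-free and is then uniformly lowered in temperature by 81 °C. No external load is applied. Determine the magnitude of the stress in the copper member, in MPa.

σ ≈ 41.1 MPa (tensile)

Both members must finish at the same length. With the larger α, the copper tends to over-contract; the plates restrain it, putting the copper in tension and the invar in compression. With no external load the two internal forces are equal and opposite, magnitude P.
Compatibility of the two members (thermal + elastic change equal): (α₁ − α₂)ΔT = P·[1/(A₁E₁) + 1/(A₂E₂)].
|α₁ − α₂|·ΔT = 14.7×10⁻⁶ × 81 = 0.001191.
1/(A₁E₁) + 1/(A₂E₂) = 1/(1925×125×10³) + 1/(625×147×10³) = 1.504×10⁻⁸ N⁻¹.
P = 0.001191 / 1.504×10⁻⁸ = 79170 N = 79.17 kN.
σ_{copper} = P/A₁ = 79170/1925 = 41.13 MPa, tensile.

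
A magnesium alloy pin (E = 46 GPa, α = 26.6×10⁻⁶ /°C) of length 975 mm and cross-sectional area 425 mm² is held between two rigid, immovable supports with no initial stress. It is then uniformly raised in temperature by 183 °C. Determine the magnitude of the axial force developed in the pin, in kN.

With zero net strain, σ = E·αΔT = 46 GPa × 26.6×10⁻⁶ × 183 = 223.9 MPa.
Then P = σA = 223.9 × 425 mm² = 95.17 kN, compressive.

P ≈ 95.2 kN (compressive)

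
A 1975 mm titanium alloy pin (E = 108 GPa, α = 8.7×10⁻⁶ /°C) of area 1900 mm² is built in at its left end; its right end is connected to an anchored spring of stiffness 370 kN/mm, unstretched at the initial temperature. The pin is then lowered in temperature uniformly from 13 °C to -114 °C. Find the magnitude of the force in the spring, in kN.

If the spring were absent the pin would shorten by αΔT L = 8.7×10⁻⁶ × 127 × 1975 = 2.182 mm.
With a force P in the spring, the elastic change of the pin is PL/(AE) and that of the spring is P/k; compatibility requires their sum to equal δ_free.
P [ L/(AE) + 1/k ] = δ_free → P [ 1975/(1900×108×10³) + 1/(370×10³) ] = 2.182.
P = 2.182 / 1.233×10⁻⁵ = 177000 N.

P ≈ 177 kN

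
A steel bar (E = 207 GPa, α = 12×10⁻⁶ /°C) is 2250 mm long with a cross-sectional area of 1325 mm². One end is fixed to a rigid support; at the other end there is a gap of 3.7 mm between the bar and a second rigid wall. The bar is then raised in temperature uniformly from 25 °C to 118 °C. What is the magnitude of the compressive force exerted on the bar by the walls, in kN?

Unrestrained expansion: δ_free = αΔT L = 12×10⁻⁶ × 93 × 2250 = 2.511 mm.
This is smaller than the 3.7 mm clearance, so the bar expands freely without reaching the stop — the stress is zero.

P ≈ 0 kN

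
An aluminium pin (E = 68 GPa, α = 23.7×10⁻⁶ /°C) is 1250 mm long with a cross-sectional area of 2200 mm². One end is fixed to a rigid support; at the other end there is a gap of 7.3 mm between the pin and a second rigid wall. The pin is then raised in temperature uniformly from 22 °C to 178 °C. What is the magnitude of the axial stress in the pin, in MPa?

If the wall were absent the pin would grow by αΔT L = 23.7×10⁻⁶ × 156 × 1250 = 4.621 mm.
Since δ_free = 4.62 mm is less than the 7.3 mm gap, the pin never touches the wall. No axial force develops.

σ ≈ 0 MPa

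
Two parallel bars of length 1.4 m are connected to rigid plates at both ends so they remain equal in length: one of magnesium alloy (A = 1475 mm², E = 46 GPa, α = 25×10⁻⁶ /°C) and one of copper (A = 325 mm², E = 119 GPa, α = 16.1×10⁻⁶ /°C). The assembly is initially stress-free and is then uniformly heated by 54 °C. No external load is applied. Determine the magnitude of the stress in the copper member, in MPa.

Equilibrium of a rigid end plate with no external load gives equal and opposite internal forces ±P in the two members. Since α_{magnesium alloy} > α_{copper}, heating drives the magnesium alloy into compression and the copper into tension.
Equating the net (thermal + elastic) strains gives |α₁ − α₂|·ΔT = P·[1/(A₁E₁) + 1/(A₂E₂)].
|α₁ − α₂|·ΔT = 8.9×10⁻⁶ × 54 = 0.0004806.
1/(A₁E₁) + 1/(A₂E₂) = 1/(1475×46×10³) + 1/(325×119×10³) = 4.059×10⁻⁸ N⁻¹.
P = 0.0004806 / 4.059×10⁻⁸ = 11840 N = 11.84 kN.
σ_{copper} = P/A₂ = 11840/325 = 36.43 MPa, tensile.

σ ≈ 36.4 MPa (tensile)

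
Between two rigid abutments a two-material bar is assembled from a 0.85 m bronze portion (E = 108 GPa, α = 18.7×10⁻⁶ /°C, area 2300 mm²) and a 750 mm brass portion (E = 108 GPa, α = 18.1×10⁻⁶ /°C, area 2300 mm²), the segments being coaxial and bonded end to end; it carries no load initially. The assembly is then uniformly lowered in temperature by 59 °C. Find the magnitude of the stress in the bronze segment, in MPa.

σ ≈ 117 MPa (tensile)

With the walls removed the bar would change length by δ_free = Σ αᵢΔT Lᵢ = 18.7×10⁻⁶×59×850 + 18.1×10⁻⁶×59×750 = 1.739 mm.
The walls prevent any net length change, so an axial force P (same in every segment) develops. Compatibility: P · Σ Lᵢ/(AᵢEᵢ) = δ_free.
Σ Lᵢ/(AᵢEᵢ) = 850/(2300×108×10³) + 750/(2300×108×10³) = 6.441×10⁻⁶ mm/N.
P = 1.739 / 6.441×10⁻⁶ = 269900 N = 269.9 kN, tensile.
σ_{bronze} = P / A = 269900 / 2300 = 117.4 MPa.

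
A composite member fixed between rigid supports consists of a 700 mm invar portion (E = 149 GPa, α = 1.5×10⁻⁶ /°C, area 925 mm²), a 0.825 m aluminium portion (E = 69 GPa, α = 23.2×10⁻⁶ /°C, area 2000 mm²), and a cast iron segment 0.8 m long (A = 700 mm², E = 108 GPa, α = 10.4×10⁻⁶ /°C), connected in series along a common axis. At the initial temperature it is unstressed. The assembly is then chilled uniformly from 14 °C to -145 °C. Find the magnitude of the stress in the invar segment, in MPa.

σ ≈ 226 MPa (tensile)

With the walls removed the bar would change length by δ_free = Σ αᵢΔT Lᵢ = 1.5×10⁻⁶×159×700 + 23.2×10⁻⁶×159×825 + 10.4×10⁻⁶×159×800 = 4.533 mm.
The rigid supports impose zero overall length change; the single axial force P common to all segments must satisfy P Σ Lᵢ/(AᵢEᵢ) = δ_free.
Σ Lᵢ/(AᵢEᵢ) = 700/(925×149×10³) + 825/(2000×69×10³) + 800/(700×108×10³) = 2.164×10⁻⁵ mm/N.
P = 4.533 / 2.164×10⁻⁵ = 209500 N = 209.5 kN, tensile.
σ_{invar} = P / A = 209500 / 925 = 226.5 MPa.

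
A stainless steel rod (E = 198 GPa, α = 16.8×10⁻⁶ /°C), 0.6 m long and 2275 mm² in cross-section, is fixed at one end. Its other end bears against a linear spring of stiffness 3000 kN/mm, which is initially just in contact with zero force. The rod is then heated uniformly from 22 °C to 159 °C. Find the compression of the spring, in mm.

The unrestrained thermal change is αΔT L = 16.8×10⁻⁶ × 137 × 600 = 1.381 mm.
Let P be the compressive force at the spring. The rod shortens elastically by PL/(AE) and the spring compresses by P/k; together these equal δ_free.
P [ L/(AE) + 1/k ] = δ_free → P [ 600/(2275×198×10³) + 1/(3000×10³) ] = 1.381.
P = 1.381 / 1.665×10⁻⁶ = 829200 N.
Spring compression = P/k = 829200/(3000×10³) = 0.2764 mm.

δ ≈ 0.276 mm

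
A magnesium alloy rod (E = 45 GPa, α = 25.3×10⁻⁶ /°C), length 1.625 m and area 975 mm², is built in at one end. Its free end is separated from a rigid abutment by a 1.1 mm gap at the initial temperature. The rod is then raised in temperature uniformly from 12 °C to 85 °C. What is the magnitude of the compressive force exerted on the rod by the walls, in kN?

P ≈ 51.3 kN

Unrestrained expansion: δ_free = αΔT L = 25.3×10⁻⁶ × 73 × 1625 = 3.001 mm.
After closing the 1.1 mm clearance, 3.001 − 1.1 = 1.901 mm of expansion remains to be suppressed by the wall.
Compatibility: PL/(AE) = 1.901 mm, so σ = P/A = E × (1.901/1625) = 52.65 MPa.
Force on the wall = σA = 52.65 × 975 mm² = 51.33 kN.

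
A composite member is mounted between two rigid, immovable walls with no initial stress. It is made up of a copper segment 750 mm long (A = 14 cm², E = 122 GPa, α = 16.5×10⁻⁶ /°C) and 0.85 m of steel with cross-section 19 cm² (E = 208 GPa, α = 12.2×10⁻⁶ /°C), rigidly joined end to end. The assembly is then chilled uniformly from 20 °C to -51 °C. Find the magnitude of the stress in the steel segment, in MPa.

With the walls removed the bar would change length by δ_free = Σ αᵢΔT Lᵢ = 16.5×10⁻⁶×71×750 + 12.2×10⁻⁶×71×850 = 1.615 mm.
Since the ends are fixed, an axial force P builds up, equal in every segment, with P · Σ Lᵢ/(AᵢEᵢ) = δ_free.
The series flexibility is Σ Lᵢ/(AᵢEᵢ) = 750/(1400×122×10³) + 850/(1900×208×10³) = 6.542×10⁻⁶ mm/N.
So P = 1.615 / 6.542×10⁻⁶ = 246.9 kN, tensile.
σ_{steel} = P / A = 246900 / 1900 = 129.9 MPa.

σ ≈ 130 MPa (tensile)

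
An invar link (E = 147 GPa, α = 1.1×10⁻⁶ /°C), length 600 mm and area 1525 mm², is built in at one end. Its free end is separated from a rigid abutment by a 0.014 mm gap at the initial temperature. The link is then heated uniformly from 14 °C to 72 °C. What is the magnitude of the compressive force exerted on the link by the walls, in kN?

Unrestrained expansion: δ_free = αΔT L = 1.1×10⁻⁶ × 58 × 600 = 0.03828 mm.
The gap closes (δ_free > 0.014 mm) and the wall then resists a further 0.03828 − 0.014 = 0.02428 mm of expansion.
Compatibility: PL/(AE) = 0.02428 mm, so σ = P/A = E × (0.02428/600) = 5.949 MPa.
P = σA = 5.949 × 1525 = 9.072 kN.

P ≈ 9.07 kN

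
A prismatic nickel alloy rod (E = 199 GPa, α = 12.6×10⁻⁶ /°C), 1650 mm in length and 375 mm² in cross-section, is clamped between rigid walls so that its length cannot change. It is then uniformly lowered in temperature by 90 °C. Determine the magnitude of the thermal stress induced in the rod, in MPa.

σ ≈ 226 MPa (tensile)

Because both ends are immovable the net strain is zero, and the suppressed thermal strain is αΔT = 12.6×10⁻⁶ × 90 = 1134×10⁻⁶.
The stress required to suppress this strain is σ = Eε = 199×10³ × 1134×10⁻⁶ = 225.7 MPa, tensile since the rod is trying to contract.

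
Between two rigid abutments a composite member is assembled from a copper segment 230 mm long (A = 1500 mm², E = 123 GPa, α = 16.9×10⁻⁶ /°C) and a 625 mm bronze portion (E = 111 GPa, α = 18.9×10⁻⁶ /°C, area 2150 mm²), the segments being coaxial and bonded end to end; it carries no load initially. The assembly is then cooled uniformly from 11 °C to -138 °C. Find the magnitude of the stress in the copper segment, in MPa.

If the supports were absent, the total length change would be Σ αᵢΔT Lᵢ = 16.9×10⁻⁶×149×230 + 18.9×10⁻⁶×149×625 = 2.339 mm.
The rigid supports impose zero overall length change; the single axial force P common to all segments must satisfy P Σ Lᵢ/(AᵢEᵢ) = δ_free.
Σ Lᵢ/(AᵢEᵢ) = 230/(1500×123×10³) + 625/(2150×111×10³) = 3.866×10⁻⁶ mm/N.
So P = 2.339 / 3.866×10⁻⁶ = 605.2 kN, tensile.
σ_{copper} = P / A = 605200 / 1500 = 403.4 MPa.

σ ≈ 403 MPa (tensile)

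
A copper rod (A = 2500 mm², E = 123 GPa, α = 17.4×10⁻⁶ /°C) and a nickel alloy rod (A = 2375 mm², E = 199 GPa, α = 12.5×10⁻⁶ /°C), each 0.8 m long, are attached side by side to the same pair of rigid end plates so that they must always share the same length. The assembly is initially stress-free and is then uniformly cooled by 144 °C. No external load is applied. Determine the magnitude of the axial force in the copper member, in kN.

P ≈ 131 kN (tensile in the copper)

Equilibrium of a rigid end plate with no external load gives equal and opposite internal forces ±P in the two members. Since α_{copper} > α_{nickel alloy}, cooling drives the copper into tension and the nickel alloy into compression.
Setting the final lengths equal and cancelling L: (α₁ − α₂)ΔT = P/(A₁E₁) + P/(A₂E₂).
|α₁ − α₂|·ΔT = 4.9×10⁻⁶ × 144 = 0.0007056.
1/(A₁E₁) + 1/(A₂E₂) = 1/(2500×123×10³) + 1/(2375×199×10³) = 5.368×10⁻⁹ N⁻¹.
P = 0.0007056 / 5.368×10⁻⁹ = 131400 N = 131.4 kN.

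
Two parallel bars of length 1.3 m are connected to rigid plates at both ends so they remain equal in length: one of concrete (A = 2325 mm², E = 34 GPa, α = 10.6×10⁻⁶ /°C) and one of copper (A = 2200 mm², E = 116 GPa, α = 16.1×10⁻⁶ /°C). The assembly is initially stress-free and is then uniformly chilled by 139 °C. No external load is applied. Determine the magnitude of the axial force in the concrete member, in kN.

The copper has the larger α, so on cooling it would change length more than the concrete if both were free. The rigid plates force a common final length, so the copper is put into tension and the concrete into compression, with equal and opposite forces P (no external load).
Compatibility of the two members (thermal + elastic change equal): (α₁ − α₂)ΔT = P·[1/(A₁E₁) + 1/(A₂E₂)].
|α₁ − α₂|·ΔT = 5.5×10⁻⁶ × 139 = 0.0007645.
1/(A₁E₁) + 1/(A₂E₂) = 1/(2325×34×10³) + 1/(2200×116×10³) = 1.657×10⁻⁸ N⁻¹.
P = 0.0007645 / 1.657×10⁻⁸ = 46140 N = 46.14 kN.

P ≈ 46.1 kN (compressive in the concrete)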